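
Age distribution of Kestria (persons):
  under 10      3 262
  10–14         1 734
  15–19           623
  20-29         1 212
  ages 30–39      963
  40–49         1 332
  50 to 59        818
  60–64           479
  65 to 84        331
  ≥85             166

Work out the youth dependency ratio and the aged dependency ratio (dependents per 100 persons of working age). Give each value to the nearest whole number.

Youth dependency ratio: 92
Old-age dependency ratio: 9

0–14: 3 262 + 1 734 = 4 996
15–64: 623 + 1 212 + 963 + 1 332 + 818 + 479 = 5 427
65+: 331 + 166 = 497
Youth dependency ratio = 4 996 / 5 427 × 100 = 92
Old-age dependency ratio = 497 / 5 427 × 100 = 9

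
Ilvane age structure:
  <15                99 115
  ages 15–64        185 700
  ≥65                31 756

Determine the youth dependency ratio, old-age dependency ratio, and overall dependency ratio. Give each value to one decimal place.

Youth dependency ratio = 99 115 / 185 700 × 100 = 53.4
Old-age dependency ratio = 31 756 / 185 700 × 100 = 17.1
Total dependency ratio = (99 115 + 31 756) / 185 700 × 100 = 130 871 / 185 700 × 100 = 70.5

Youth dependency ratio: 53.4
Old-age dependency ratio: 17.1
Total dependency ratio: 70.5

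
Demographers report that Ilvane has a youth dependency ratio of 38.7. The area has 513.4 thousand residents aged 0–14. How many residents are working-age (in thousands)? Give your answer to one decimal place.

Youth dependency ratio = youth / working-age × 100
38.7 = 513.4 / W × 100
⇒ 1 326.6

Working-age: 1 326.6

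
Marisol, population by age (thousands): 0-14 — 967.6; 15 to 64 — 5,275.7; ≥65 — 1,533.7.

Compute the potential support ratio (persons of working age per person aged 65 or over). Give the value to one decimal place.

Potential support ratio: 3.4

Potential support ratio = 5,275.7 / 1,533.7 = 3.4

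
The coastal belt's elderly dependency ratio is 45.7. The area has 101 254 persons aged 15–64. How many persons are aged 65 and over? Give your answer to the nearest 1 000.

Aged 65 and over: 46 000

Old-age dependency ratio = elderly / working-age × 100
45.7 = E / 101 254 × 100
⇒ 46 000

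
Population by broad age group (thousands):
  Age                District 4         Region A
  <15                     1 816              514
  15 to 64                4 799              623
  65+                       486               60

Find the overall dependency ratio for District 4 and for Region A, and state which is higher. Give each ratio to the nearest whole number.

District 4: 48
Region A: 92
Higher: Region A

District 4: (1 816 + 486) / 4 799 × 100 = 2 302 / 4 799 × 100 = 48
Region A: (514 + 60) / 623 × 100 = 574 / 623 × 100 = 92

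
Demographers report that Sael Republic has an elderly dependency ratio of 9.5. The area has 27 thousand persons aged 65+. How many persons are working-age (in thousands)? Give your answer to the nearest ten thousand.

Old-age dependency ratio = elderly / working-age × 100
9.5 = 27 / W × 100
⇒ 280

Working-age: 280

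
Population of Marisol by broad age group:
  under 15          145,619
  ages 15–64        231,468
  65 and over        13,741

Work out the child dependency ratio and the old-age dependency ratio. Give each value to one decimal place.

Youth dependency ratio: 62.9
Old-age dependency ratio: 5.9

Youth dependency ratio = 145,619 / 231,468 × 100 = 62.9
Old-age dependency ratio = 13,741 / 231,468 × 100 = 5.9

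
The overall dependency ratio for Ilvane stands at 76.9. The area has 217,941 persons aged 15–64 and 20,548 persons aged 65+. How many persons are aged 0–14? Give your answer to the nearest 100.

Total dependency ratio = (youth + elderly) / working-age × 100
76.9 = (Y + 20,548) / 217,941 × 100
⇒ 147,000

Aged 0–14: 147,000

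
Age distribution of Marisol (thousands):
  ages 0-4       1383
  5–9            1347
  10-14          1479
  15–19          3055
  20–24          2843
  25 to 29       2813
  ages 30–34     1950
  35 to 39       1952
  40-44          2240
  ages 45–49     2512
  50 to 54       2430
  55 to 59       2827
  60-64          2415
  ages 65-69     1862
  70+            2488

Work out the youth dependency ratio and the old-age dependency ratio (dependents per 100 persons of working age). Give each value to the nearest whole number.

0–14: 1383 + 1347 + 1479 = 4209
15–64: 3055 + 2843 + 2813 + 1950 + 1952 + 2240 + 2512 + 2430 + 2827 + 2415 = 25037
65+: 1862 + 2488 = 4350
Youth dependency ratio = 4209 / 25037 × 100 = 17
Old-age dependency ratio = 4350 / 25037 × 100 = 17

Youth dependency ratio: 17
Old-age dependency ratio: 17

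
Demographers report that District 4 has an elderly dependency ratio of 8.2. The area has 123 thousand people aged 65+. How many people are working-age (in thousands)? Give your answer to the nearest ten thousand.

Working-age: 1 500

Old-age dependency ratio = elderly / working-age × 100
8.2 = 123 / W × 100
⇒ 1 500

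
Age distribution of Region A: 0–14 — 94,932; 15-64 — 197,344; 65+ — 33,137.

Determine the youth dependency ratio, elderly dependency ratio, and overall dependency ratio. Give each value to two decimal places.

Youth dependency ratio: 48.10
Old-age dependency ratio: 16.79
Total dependency ratio: 64.90

Youth dependency ratio = 94,932 / 197,344 × 100 = 48.10
Old-age dependency ratio = 33,137 / 197,344 × 100 = 16.79
Total dependency ratio = (94,932 + 33,137) / 197,344 × 100 = 128,069 / 197,344 × 100 = 64.90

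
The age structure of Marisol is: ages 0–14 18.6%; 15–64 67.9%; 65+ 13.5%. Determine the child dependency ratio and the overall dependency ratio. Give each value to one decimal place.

Youth dependency ratio: 27.4
Total dependency ratio: 47.3

Youth dependency ratio = 18.6 / 67.9 × 100 = 27.4
Total dependency ratio = (18.6 + 13.5) / 67.9 × 100 = 32.1 / 67.9 × 100 = 47.3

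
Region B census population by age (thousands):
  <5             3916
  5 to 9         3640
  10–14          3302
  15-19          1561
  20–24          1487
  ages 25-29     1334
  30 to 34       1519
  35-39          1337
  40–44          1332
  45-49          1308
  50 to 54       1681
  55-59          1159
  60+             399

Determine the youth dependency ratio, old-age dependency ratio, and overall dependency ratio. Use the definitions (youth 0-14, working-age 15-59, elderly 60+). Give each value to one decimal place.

0–14: 3916 + 3640 + 3302 = 10858
15–59: 1561 + 1487 + 1334 + 1519 + 1337 + 1332 + 1308 + 1681 + 1159 = 12718
60+: 399
Youth dependency ratio = 10858 / 12718 × 100 = 85.4
Old-age dependency ratio = 399 / 12718 × 100 = 3.1
Total dependency ratio = (10858 + 399) / 12718 × 100 = 11257 / 12718 × 100 = 88.5

Youth dependency ratio: 85.4
Old-age dependency ratio: 3.1
Total dependency ratio: 88.5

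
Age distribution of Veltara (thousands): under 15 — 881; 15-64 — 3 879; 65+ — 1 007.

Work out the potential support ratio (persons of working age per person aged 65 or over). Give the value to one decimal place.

Potential support ratio: 3.9

Potential support ratio = 3 879 / 1 007 = 3.9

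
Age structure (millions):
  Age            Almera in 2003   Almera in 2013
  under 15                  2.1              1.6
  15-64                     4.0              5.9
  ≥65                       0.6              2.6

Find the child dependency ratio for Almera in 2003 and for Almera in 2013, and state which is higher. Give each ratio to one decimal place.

Almera in 2003: 52.5
Almera in 2013: 27.1
Higher: Almera in 2003

Almera in 2003: 2.1 / 4.0 × 100 = 52.5
Almera in 2013: 1.6 / 5.9 × 100 = 27.1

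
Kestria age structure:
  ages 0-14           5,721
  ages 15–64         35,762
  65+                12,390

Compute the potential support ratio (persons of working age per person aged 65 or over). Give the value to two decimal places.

Potential support ratio = 35,762 / 12,390 = 2.89

Potential support ratio: 2.89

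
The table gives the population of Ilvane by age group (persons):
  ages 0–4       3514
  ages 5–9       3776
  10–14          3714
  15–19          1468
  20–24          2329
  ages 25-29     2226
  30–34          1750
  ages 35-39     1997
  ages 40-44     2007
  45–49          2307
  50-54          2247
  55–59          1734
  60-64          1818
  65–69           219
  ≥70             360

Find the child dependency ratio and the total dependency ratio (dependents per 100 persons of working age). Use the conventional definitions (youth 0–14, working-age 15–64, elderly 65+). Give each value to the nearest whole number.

Youth dependency ratio: 55
Total dependency ratio: 58

0–14: 3514 + 3776 + 3714 = 11004
15–64: 1468 + 2329 + 2226 + 1750 + 1997 + 2007 + 2307 + 2247 + 1734 + 1818 = 19883
65+: 219 + 360 = 579
Youth dependency ratio = 11004 / 19883 × 100 = 55
Total dependency ratio = (11004 + 579) / 19883 × 100 = 11583 / 19883 × 100 = 58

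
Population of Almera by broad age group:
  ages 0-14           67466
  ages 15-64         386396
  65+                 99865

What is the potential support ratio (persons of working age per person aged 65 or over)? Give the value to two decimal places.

Potential support ratio = 386396 / 99865 = 3.87

Potential support ratio: 3.87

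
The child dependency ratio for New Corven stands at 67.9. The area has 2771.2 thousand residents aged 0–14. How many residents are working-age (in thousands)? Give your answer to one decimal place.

Working-age: 4081.3

Youth dependency ratio = youth / working-age × 100
67.9 = 2771.2 / W × 100
⇒ 4081.3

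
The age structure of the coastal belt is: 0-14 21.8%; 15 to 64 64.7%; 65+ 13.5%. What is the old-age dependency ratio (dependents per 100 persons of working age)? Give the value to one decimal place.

Old-age dependency ratio: 20.9

Old-age dependency ratio = 13.5 / 64.7 × 100 = 20.9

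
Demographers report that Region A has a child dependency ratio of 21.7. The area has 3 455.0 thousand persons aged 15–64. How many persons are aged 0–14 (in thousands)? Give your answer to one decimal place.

Youth dependency ratio = youth / working-age × 100
21.7 = Y / 3 455.0 × 100
⇒ 749.7

Aged 0–14: 749.7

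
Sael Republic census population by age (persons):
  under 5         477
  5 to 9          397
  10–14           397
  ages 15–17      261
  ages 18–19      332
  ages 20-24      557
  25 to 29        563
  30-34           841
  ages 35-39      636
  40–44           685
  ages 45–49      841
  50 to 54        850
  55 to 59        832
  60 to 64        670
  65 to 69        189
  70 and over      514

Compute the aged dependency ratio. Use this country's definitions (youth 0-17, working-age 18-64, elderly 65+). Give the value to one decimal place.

0–17: 477 + 397 + 397 + 261 = 1 532
18–64: 332 + 557 + 563 + 841 + 636 + 685 + 841 + 850 + 832 + 670 = 6 807
65+: 189 + 514 = 703
Old-age dependency ratio = 703 / 6 807 × 100 = 10.3

Old-age dependency ratio: 10.3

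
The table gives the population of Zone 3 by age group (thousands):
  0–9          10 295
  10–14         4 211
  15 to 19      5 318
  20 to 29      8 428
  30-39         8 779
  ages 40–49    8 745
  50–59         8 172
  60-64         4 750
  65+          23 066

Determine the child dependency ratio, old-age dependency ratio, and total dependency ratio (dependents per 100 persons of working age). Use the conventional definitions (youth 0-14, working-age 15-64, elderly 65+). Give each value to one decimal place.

0–14: 10 295 + 4 211 = 14 506
15–64: 5 318 + 8 428 + 8 779 + 8 745 + 8 172 + 4 750 = 44 192
65+: 23 066
Youth dependency ratio = 14 506 / 44 192 × 100 = 32.8
Old-age dependency ratio = 23 066 / 44 192 × 100 = 52.2
Total dependency ratio = (14 506 + 23 066) / 44 192 × 100 = 37 572 / 44 192 × 100 = 85.0

Youth dependency ratio: 32.8
Old-age dependency ratio: 52.2
Total dependency ratio: 85.0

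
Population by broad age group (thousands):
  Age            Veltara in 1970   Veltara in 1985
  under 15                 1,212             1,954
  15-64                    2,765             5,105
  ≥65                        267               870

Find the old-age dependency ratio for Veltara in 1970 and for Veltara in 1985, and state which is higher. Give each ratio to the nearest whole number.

Veltara in 1970: 10
Veltara in 1985: 17
Higher: Veltara in 1985

Veltara in 1970: 267 / 2,765 × 100 = 10
Veltara in 1985: 870 / 5,105 × 100 = 17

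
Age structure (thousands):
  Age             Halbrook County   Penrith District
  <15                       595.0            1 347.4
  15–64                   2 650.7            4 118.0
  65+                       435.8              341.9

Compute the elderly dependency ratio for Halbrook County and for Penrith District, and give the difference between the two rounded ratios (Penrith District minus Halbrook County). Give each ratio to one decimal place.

Halbrook County: 16.4
Penrith District: 8.3
Difference: -8.1

Halbrook County: 435.8 / 2 650.7 × 100 = 16.4
Penrith District: 341.9 / 4 118.0 × 100 = 8.3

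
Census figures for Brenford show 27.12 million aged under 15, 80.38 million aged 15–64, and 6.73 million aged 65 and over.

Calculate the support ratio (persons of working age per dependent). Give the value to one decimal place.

Support ratio: 2.4

Support ratio = 80.38 / (27.12 + 6.73) = 80.38 / 33.85 = 2.4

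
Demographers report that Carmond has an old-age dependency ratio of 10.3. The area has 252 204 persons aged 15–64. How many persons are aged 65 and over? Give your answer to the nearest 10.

Old-age dependency ratio = elderly / working-age × 100
10.3 = E / 252 204 × 100
⇒ 25 980

Aged 65 and over: 25 980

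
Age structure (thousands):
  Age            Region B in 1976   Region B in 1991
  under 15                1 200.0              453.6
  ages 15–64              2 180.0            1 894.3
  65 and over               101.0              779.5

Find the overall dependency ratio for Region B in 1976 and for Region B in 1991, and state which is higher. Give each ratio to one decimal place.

Region B in 1976: (1 200.0 + 101.0) / 2 180.0 × 100 = 1 301.0 / 2 180.0 × 100 = 59.7
Region B in 1991: (453.6 + 779.5) / 1 894.3 × 100 = 1 233.1 / 1 894.3 × 100 = 65.1

Region B in 1976: 59.7
Region B in 1991: 65.1
Higher: Region B in 1991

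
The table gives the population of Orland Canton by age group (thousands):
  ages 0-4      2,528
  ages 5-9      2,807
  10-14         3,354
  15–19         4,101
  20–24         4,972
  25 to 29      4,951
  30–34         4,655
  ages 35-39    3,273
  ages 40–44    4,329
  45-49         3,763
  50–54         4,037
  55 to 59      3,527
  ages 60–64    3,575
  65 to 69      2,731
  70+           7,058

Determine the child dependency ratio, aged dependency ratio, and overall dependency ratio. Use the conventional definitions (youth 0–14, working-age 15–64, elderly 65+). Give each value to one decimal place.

0–14: 2,528 + 2,807 + 3,354 = 8,689
15–64: 4,101 + 4,972 + 4,951 + 4,655 + 3,273 + 4,329 + 3,763 + 4,037 + 3,527 + 3,575 = 41,183
65+: 2,731 + 7,058 = 9,789
Youth dependency ratio = 8,689 / 41,183 × 100 = 21.1
Old-age dependency ratio = 9,789 / 41,183 × 100 = 23.8
Total dependency ratio = (8,689 + 9,789) / 41,183 × 100 = 18,478 / 41,183 × 100 = 44.9

Youth dependency ratio: 21.1
Old-age dependency ratio: 23.8
Total dependency ratio: 44.9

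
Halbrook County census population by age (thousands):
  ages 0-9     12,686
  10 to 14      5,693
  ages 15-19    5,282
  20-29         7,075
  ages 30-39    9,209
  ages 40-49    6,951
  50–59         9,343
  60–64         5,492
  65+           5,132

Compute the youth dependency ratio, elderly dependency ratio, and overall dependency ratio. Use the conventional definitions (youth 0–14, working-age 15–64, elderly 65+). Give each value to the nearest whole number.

Youth dependency ratio: 42
Old-age dependency ratio: 12
Total dependency ratio: 54

0–14: 12,686 + 5,693 = 18,379
15–64: 5,282 + 7,075 + 9,209 + 6,951 + 9,343 + 5,492 = 43,352
65+: 5,132
Youth dependency ratio = 18,379 / 43,352 × 100 = 42
Old-age dependency ratio = 5,132 / 43,352 × 100 = 12
Total dependency ratio = (18,379 + 5,132) / 43,352 × 100 = 23,511 / 43,352 × 100 = 54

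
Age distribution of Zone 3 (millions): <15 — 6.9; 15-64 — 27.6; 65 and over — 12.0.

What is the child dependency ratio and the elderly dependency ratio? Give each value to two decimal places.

Youth dependency ratio = 6.9 / 27.6 × 100 = 25.00
Old-age dependency ratio = 12.0 / 27.6 × 100 = 43.48

Youth dependency ratio: 25.00
Old-age dependency ratio: 43.48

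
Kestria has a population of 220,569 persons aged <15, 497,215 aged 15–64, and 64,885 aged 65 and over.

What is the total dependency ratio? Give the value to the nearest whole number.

Total dependency ratio: 57

Total dependency ratio = (220,569 + 64,885) / 497,215 × 100 = 285,454 / 497,215 × 100 = 57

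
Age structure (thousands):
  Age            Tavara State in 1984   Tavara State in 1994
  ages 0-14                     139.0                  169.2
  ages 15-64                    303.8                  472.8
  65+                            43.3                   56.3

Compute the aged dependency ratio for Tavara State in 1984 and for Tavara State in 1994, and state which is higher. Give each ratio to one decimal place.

Tavara State in 1984: 43.3 / 303.8 × 100 = 14.3
Tavara State in 1994: 56.3 / 472.8 × 100 = 11.9

Tavara State in 1984: 14.3
Tavara State in 1994: 11.9
Higher: Tavara State in 1984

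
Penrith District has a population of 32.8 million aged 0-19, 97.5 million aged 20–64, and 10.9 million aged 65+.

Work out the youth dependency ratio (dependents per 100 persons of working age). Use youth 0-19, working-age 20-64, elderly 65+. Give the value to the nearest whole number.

Youth dependency ratio = 32.8 / 97.5 × 100 = 34

Youth dependency ratio: 34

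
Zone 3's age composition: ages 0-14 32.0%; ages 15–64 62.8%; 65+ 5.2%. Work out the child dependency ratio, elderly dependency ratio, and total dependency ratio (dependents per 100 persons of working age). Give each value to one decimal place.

Youth dependency ratio = 32.0 / 62.8 × 100 = 51.0
Old-age dependency ratio = 5.2 / 62.8 × 100 = 8.3
Total dependency ratio = (32.0 + 5.2) / 62.8 × 100 = 37.2 / 62.8 × 100 = 59.2

Youth dependency ratio: 51.0
Old-age dependency ratio: 8.3
Total dependency ratio: 59.2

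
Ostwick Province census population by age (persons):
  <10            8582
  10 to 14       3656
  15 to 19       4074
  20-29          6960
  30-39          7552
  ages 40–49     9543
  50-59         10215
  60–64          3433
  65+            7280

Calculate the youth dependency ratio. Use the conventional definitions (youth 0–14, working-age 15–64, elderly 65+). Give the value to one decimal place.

Youth dependency ratio: 29.3

0–14: 8582 + 3656 = 12238
15–64: 4074 + 6960 + 7552 + 9543 + 10215 + 3433 = 41777
65+: 7280
Youth dependency ratio = 12238 / 41777 × 100 = 29.3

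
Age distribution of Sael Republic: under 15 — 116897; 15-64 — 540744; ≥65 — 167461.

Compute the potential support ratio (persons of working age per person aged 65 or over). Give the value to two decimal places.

Potential support ratio = 540744 / 167461 = 3.23

Potential support ratio: 3.23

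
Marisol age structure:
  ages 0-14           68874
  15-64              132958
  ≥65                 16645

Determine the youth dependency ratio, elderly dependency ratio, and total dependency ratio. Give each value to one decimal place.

Youth dependency ratio: 51.8
Old-age dependency ratio: 12.5
Total dependency ratio: 64.3

Youth dependency ratio = 68874 / 132958 × 100 = 51.8
Old-age dependency ratio = 16645 / 132958 × 100 = 12.5
Total dependency ratio = (68874 + 16645) / 132958 × 100 = 85519 / 132958 × 100 = 64.3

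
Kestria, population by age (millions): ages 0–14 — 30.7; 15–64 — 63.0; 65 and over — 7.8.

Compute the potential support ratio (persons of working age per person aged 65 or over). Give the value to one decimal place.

Potential support ratio: 8.1

Potential support ratio = 63.0 / 7.8 = 8.1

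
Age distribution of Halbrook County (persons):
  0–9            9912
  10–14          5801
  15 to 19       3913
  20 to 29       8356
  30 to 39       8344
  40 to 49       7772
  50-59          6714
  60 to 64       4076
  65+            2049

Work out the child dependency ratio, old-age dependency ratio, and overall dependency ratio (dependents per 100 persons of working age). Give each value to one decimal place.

Youth dependency ratio: 40.1
Old-age dependency ratio: 5.2
Total dependency ratio: 45.3

0–14: 9912 + 5801 = 15713
15–64: 3913 + 8356 + 8344 + 7772 + 6714 + 4076 = 39175
65+: 2049
Youth dependency ratio = 15713 / 39175 × 100 = 40.1
Old-age dependency ratio = 2049 / 39175 × 100 = 5.2
Total dependency ratio = (15713 + 2049) / 39175 × 100 = 17762 / 39175 × 100 = 45.3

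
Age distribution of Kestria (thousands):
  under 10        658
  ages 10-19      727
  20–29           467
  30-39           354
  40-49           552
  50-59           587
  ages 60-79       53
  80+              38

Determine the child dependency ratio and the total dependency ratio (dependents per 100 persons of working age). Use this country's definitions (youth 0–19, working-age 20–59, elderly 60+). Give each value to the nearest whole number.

Youth dependency ratio: 71
Total dependency ratio: 75

0–19: 658 + 727 = 1 385
20–59: 467 + 354 + 552 + 587 = 1 960
60+: 53 + 38 = 91
Youth dependency ratio = 1 385 / 1 960 × 100 = 71
Total dependency ratio = (1 385 + 91) / 1 960 × 100 = 1 476 / 1 960 × 100 = 75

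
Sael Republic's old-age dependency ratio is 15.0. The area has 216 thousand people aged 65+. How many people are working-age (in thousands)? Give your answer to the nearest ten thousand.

Working-age: 1440

Old-age dependency ratio = elderly / working-age × 100
15.0 = 216 / W × 100
⇒ 1440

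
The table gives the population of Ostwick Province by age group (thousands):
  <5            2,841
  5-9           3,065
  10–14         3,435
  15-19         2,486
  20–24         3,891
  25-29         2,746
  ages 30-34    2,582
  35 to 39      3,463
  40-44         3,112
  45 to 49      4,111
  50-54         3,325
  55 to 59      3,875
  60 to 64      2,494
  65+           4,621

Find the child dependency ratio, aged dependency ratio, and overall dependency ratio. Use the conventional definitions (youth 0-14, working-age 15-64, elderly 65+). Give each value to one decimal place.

0–14: 2,841 + 3,065 + 3,435 = 9,341
15–64: 2,486 + 3,891 + 2,746 + 2,582 + 3,463 + 3,112 + 4,111 + 3,325 + 3,875 + 2,494 = 32,085
65+: 4,621
Youth dependency ratio = 9,341 / 32,085 × 100 = 29.1
Old-age dependency ratio = 4,621 / 32,085 × 100 = 14.4
Total dependency ratio = (9,341 + 4,621) / 32,085 × 100 = 13,962 / 32,085 × 100 = 43.5

Youth dependency ratio: 29.1
Old-age dependency ratio: 14.4
Total dependency ratio: 43.5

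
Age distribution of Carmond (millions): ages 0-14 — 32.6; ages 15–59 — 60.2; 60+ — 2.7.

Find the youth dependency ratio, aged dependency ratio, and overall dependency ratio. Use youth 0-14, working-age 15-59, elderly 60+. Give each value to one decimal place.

Youth dependency ratio = 32.6 / 60.2 × 100 = 54.2
Old-age dependency ratio = 2.7 / 60.2 × 100 = 4.5
Total dependency ratio = (32.6 + 2.7) / 60.2 × 100 = 35.3 / 60.2 × 100 = 58.6

Youth dependency ratio: 54.2
Old-age dependency ratio: 4.5
Total dependency ratio: 58.6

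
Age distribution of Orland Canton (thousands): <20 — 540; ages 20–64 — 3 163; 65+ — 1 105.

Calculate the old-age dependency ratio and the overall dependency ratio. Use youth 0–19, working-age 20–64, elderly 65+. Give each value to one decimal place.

Old-age dependency ratio = 1 105 / 3 163 × 100 = 34.9
Total dependency ratio = (540 + 1 105) / 3 163 × 100 = 1 645 / 3 163 × 100 = 52.0

Old-age dependency ratio: 34.9
Total dependency ratio: 52.0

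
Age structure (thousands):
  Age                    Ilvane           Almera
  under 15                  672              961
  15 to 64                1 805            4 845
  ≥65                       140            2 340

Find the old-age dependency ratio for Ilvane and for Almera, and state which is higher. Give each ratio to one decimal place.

Ilvane: 7.8
Almera: 48.3
Higher: Almera

Ilvane: 140 / 1 805 × 100 = 7.8
Almera: 2 340 / 4 845 × 100 = 48.3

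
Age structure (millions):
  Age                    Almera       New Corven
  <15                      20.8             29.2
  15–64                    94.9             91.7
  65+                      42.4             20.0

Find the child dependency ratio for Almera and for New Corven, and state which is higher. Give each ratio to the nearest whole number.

Almera: 22
New Corven: 32
Higher: New Corven

Almera: 20.8 / 94.9 × 100 = 22
New Corven: 29.2 / 91.7 × 100 = 32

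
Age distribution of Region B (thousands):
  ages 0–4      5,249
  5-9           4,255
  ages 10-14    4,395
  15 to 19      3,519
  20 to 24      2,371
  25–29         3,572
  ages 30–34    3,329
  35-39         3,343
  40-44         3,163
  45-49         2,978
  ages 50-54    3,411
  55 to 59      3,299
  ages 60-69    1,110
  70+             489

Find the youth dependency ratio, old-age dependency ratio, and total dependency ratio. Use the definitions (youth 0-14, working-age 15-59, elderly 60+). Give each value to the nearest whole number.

0–14: 5,249 + 4,255 + 4,395 = 13,899
15–59: 3,519 + 2,371 + 3,572 + 3,329 + 3,343 + 3,163 + 2,978 + 3,411 + 3,299 = 28,985
60+: 1,110 + 489 = 1,599
Youth dependency ratio = 13,899 / 28,985 × 100 = 48
Old-age dependency ratio = 1,599 / 28,985 × 100 = 6
Total dependency ratio = (13,899 + 1,599) / 28,985 × 100 = 15,498 / 28,985 × 100 = 53

Youth dependency ratio: 48
Old-age dependency ratio: 6
Total dependency ratio: 53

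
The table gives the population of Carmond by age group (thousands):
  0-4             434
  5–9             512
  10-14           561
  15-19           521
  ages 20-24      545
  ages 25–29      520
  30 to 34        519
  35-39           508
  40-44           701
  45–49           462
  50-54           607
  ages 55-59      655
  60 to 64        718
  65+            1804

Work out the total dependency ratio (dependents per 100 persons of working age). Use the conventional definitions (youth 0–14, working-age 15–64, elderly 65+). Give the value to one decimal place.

0–14: 434 + 512 + 561 = 1507
15–64: 521 + 545 + 520 + 519 + 508 + 701 + 462 + 607 + 655 + 718 = 5756
65+: 1804
Total dependency ratio = (1507 + 1804) / 5756 × 100 = 3311 / 5756 × 100 = 57.5

Total dependency ratio: 57.5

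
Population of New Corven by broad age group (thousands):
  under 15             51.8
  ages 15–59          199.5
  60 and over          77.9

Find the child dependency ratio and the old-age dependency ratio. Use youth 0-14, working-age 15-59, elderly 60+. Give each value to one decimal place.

Youth dependency ratio: 26.0
Old-age dependency ratio: 39.0

Youth dependency ratio = 51.8 / 199.5 × 100 = 26.0
Old-age dependency ratio = 77.9 / 199.5 × 100 = 39.0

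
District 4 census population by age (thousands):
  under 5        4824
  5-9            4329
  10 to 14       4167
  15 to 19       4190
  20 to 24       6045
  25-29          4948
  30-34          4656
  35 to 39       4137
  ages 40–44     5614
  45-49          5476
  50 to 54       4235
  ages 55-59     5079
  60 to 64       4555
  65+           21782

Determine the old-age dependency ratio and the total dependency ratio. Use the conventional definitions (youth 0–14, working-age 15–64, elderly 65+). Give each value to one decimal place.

0–14: 4824 + 4329 + 4167 = 13320
15–64: 4190 + 6045 + 4948 + 4656 + 4137 + 5614 + 5476 + 4235 + 5079 + 4555 = 48935
65+: 21782
Old-age dependency ratio = 21782 / 48935 × 100 = 44.5
Total dependency ratio = (13320 + 21782) / 48935 × 100 = 35102 / 48935 × 100 = 71.7

Old-age dependency ratio: 44.5
Total dependency ratio: 71.7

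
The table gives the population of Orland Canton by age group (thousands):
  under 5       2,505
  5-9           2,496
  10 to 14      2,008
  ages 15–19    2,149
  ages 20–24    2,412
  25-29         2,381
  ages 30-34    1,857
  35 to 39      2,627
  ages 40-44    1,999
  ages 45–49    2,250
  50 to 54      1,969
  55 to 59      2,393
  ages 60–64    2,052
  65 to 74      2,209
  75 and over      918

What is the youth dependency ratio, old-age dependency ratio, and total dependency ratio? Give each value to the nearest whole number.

0–14: 2,505 + 2,496 + 2,008 = 7,009
15–64: 2,149 + 2,412 + 2,381 + 1,857 + 2,627 + 1,999 + 2,250 + 1,969 + 2,393 + 2,052 = 22,089
65+: 2,209 + 918 = 3,127
Youth dependency ratio = 7,009 / 22,089 × 100 = 32
Old-age dependency ratio = 3,127 / 22,089 × 100 = 14
Total dependency ratio = (7,009 + 3,127) / 22,089 × 100 = 10,136 / 22,089 × 100 = 46

Youth dependency ratio: 32
Old-age dependency ratio: 14
Total dependency ratio: 46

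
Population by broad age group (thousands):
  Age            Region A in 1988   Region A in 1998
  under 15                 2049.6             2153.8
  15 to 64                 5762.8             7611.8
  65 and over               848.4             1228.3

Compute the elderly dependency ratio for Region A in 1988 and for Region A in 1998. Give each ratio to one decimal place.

Region A in 1988: 848.4 / 5762.8 × 100 = 14.7
Region A in 1998: 1228.3 / 7611.8 × 100 = 16.1

Region A in 1988: 14.7
Region A in 1998: 16.1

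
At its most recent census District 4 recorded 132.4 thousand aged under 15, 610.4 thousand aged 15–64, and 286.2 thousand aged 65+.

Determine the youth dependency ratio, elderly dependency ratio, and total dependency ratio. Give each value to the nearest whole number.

Youth dependency ratio = 132.4 / 610.4 × 100 = 22
Old-age dependency ratio = 286.2 / 610.4 × 100 = 47
Total dependency ratio = (132.4 + 286.2) / 610.4 × 100 = 418.6 / 610.4 × 100 = 69

Youth dependency ratio: 22
Old-age dependency ratio: 47
Total dependency ratio: 69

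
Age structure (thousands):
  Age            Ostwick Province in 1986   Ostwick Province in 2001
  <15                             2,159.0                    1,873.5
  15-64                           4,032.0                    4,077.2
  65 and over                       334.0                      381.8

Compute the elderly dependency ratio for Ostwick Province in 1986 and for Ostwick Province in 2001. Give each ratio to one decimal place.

Ostwick Province in 1986: 8.3
Ostwick Province in 2001: 9.4

Ostwick Province in 1986: 334.0 / 4,032.0 × 100 = 8.3
Ostwick Province in 2001: 381.8 / 4,077.2 × 100 = 9.4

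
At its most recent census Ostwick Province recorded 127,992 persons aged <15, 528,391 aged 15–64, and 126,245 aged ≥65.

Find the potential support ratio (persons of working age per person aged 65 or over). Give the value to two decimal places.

Potential support ratio: 4.19

Potential support ratio = 528,391 / 126,245 = 4.19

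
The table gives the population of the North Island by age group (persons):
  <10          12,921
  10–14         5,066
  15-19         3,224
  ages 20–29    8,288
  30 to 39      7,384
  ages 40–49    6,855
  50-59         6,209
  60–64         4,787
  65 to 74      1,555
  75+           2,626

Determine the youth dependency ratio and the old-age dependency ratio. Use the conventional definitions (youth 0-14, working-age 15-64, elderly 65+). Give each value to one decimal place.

Youth dependency ratio: 48.9
Old-age dependency ratio: 11.4

0–14: 12,921 + 5,066 = 17,987
15–64: 3,224 + 8,288 + 7,384 + 6,855 + 6,209 + 4,787 = 36,747
65+: 1,555 + 2,626 = 4,181
Youth dependency ratio = 17,987 / 36,747 × 100 = 48.9
Old-age dependency ratio = 4,181 / 36,747 × 100 = 11.4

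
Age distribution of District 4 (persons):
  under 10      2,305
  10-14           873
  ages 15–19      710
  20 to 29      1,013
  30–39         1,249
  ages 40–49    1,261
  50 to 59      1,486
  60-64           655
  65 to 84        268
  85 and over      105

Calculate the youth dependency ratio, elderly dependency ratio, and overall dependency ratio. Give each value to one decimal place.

Youth dependency ratio: 49.9
Old-age dependency ratio: 5.9
Total dependency ratio: 55.7

0–14: 2,305 + 873 = 3,178
15–64: 710 + 1,013 + 1,249 + 1,261 + 1,486 + 655 = 6,374
65+: 268 + 105 = 373
Youth dependency ratio = 3,178 / 6,374 × 100 = 49.9
Old-age dependency ratio = 373 / 6,374 × 100 = 5.9
Total dependency ratio = (3,178 + 373) / 6,374 × 100 = 3,551 / 6,374 × 100 = 55.7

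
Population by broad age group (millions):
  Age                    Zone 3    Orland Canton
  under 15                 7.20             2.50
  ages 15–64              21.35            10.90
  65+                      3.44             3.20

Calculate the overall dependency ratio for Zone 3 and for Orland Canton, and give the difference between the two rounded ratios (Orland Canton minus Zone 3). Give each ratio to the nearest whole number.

Zone 3: (7.20 + 3.44) / 21.35 × 100 = 10.64 / 21.35 × 100 = 50
Orland Canton: (2.50 + 3.20) / 10.90 × 100 = 5.70 / 10.90 × 100 = 52

Zone 3: 50
Orland Canton: 52
Difference: +2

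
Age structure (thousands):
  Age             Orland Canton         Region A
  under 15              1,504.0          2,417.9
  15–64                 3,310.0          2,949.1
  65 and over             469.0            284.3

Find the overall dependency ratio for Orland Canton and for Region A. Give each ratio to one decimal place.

Orland Canton: 59.6
Region A: 91.6

Orland Canton: (1,504.0 + 469.0) / 3,310.0 × 100 = 1,973.0 / 3,310.0 × 100 = 59.6
Region A: (2,417.9 + 284.3) / 2,949.1 × 100 = 2,702.2 / 2,949.1 × 100 = 91.6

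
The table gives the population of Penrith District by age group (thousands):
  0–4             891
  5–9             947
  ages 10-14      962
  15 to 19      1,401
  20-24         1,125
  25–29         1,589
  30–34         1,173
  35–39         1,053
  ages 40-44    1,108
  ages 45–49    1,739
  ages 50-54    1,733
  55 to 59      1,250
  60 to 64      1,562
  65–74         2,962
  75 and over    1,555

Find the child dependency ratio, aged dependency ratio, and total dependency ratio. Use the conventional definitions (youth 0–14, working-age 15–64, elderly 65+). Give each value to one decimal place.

Youth dependency ratio: 20.4
Old-age dependency ratio: 32.9
Total dependency ratio: 53.3

0–14: 891 + 947 + 962 = 2,800
15–64: 1,401 + 1,125 + 1,589 + 1,173 + 1,053 + 1,108 + 1,739 + 1,733 + 1,250 + 1,562 = 13,733
65+: 2,962 + 1,555 = 4,517
Youth dependency ratio = 2,800 / 13,733 × 100 = 20.4
Old-age dependency ratio = 4,517 / 13,733 × 100 = 32.9
Total dependency ratio = (2,800 + 4,517) / 13,733 × 100 = 7,317 / 13,733 × 100 = 53.3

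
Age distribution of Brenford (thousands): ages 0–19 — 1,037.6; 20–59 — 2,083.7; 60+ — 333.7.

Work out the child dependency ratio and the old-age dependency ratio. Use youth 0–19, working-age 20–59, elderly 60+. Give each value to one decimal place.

Youth dependency ratio: 49.8
Old-age dependency ratio: 16.0

Youth dependency ratio = 1,037.6 / 2,083.7 × 100 = 49.8
Old-age dependency ratio = 333.7 / 2,083.7 × 100 = 16.0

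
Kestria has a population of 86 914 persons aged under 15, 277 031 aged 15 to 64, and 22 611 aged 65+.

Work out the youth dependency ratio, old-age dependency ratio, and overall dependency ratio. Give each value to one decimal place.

Youth dependency ratio: 31.4
Old-age dependency ratio: 8.2
Total dependency ratio: 39.5

Youth dependency ratio = 86 914 / 277 031 × 100 = 31.4
Old-age dependency ratio = 22 611 / 277 031 × 100 = 8.2
Total dependency ratio = (86 914 + 22 611) / 277 031 × 100 = 109 525 / 277 031 × 100 = 39.5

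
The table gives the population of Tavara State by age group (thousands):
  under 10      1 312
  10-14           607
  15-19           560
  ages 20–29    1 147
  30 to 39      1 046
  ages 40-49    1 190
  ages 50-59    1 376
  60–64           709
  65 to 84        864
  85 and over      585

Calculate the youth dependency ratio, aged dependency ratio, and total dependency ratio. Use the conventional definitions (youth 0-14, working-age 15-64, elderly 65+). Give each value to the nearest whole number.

Youth dependency ratio: 32
Old-age dependency ratio: 24
Total dependency ratio: 56

0–14: 1 312 + 607 = 1 919
15–64: 560 + 1 147 + 1 046 + 1 190 + 1 376 + 709 = 6 028
65+: 864 + 585 = 1 449
Youth dependency ratio = 1 919 / 6 028 × 100 = 32
Old-age dependency ratio = 1 449 / 6 028 × 100 = 24
Total dependency ratio = (1 919 + 1 449) / 6 028 × 100 = 3 368 / 6 028 × 100 = 56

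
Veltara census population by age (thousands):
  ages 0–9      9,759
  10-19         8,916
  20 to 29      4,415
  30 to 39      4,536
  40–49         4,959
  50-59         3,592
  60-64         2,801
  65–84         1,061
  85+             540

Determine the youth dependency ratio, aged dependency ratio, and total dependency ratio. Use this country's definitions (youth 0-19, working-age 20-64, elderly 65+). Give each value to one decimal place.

0–19: 9,759 + 8,916 = 18,675
20–64: 4,415 + 4,536 + 4,959 + 3,592 + 2,801 = 20,303
65+: 1,061 + 540 = 1,601
Youth dependency ratio = 18,675 / 20,303 × 100 = 92.0
Old-age dependency ratio = 1,601 / 20,303 × 100 = 7.9
Total dependency ratio = (18,675 + 1,601) / 20,303 × 100 = 20,276 / 20,303 × 100 = 99.9

Youth dependency ratio: 92.0
Old-age dependency ratio: 7.9
Total dependency ratio: 99.9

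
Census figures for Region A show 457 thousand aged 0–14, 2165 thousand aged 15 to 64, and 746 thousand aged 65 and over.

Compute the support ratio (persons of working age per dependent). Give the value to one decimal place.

Support ratio: 1.8

Support ratio = 2165 / (457 + 746) = 2165 / 1203 = 1.8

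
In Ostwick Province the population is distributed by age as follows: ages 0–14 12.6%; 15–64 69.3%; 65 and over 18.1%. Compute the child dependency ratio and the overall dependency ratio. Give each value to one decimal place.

Youth dependency ratio: 18.2
Total dependency ratio: 44.3

Youth dependency ratio = 12.6 / 69.3 × 100 = 18.2
Total dependency ratio = (12.6 + 18.1) / 69.3 × 100 = 30.7 / 69.3 × 100 = 44.3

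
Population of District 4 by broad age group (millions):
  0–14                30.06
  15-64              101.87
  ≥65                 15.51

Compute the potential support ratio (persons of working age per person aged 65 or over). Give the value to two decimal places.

Potential support ratio = 101.87 / 15.51 = 6.57

Potential support ratio: 6.57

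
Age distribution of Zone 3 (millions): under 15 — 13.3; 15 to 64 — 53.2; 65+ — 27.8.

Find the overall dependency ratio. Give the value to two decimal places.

Total dependency ratio = (13.3 + 27.8) / 53.2 × 100 = 41.1 / 53.2 × 100 = 77.26

Total dependency ratio: 77.26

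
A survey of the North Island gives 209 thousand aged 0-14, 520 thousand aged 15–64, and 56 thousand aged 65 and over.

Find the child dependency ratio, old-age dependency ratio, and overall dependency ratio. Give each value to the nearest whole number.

Youth dependency ratio = 209 / 520 × 100 = 40
Old-age dependency ratio = 56 / 520 × 100 = 11
Total dependency ratio = (209 + 56) / 520 × 100 = 265 / 520 × 100 = 51

Youth dependency ratio: 40
Old-age dependency ratio: 11
Total dependency ratio: 51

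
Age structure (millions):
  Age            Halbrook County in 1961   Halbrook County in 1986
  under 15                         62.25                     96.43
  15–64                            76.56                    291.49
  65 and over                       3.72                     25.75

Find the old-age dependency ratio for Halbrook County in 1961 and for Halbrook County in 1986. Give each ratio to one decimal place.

Halbrook County in 1961: 4.9
Halbrook County in 1986: 8.8

Halbrook County in 1961: 3.72 / 76.56 × 100 = 4.9
Halbrook County in 1986: 25.75 / 291.49 × 100 = 8.8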